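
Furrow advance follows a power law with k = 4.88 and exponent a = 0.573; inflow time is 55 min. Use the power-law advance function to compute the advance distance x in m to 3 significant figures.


Approach: apply the power-law advance function, x = k*t^a.
x = 4.88 * 55^0.573 = 48.5 m
Therefore the advance distance x = 48.5 m.


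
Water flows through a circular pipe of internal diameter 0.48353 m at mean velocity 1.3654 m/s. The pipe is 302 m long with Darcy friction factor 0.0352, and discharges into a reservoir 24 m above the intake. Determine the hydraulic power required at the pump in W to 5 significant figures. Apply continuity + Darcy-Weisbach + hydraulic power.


Approach: apply continuity + Darcy-Weisbach + hydraulic power, Q = A*v; hf = f*(L/D)*(v^2/(2g)); H = static + hf; P = rho*g*Q*H.
Step 1 — flow rate (continuity, Q = A*v):
  A = pi*(0.48353/2)^2 = 0.1836271 m^2
  Q = 0.1836271 * 1.3654 = 0.2507244 m^3/s
Step 2 — friction head loss (Darcy-Weisbach):
  hf = 0.0352 * (302/0.48353) * (1.3654^2 / (2*9.81))
  hf = 2.089041 m
Step 3 — total head: H = 24 + 2.089041 = 26.08904 m
Step 4 — hydraulic power (P = rho*g*Q*H):
  P = 1000 * 9.81 * 0.2507244 * 26.08904 = 64169 W
Therefore the hydraulic power required at the pump = 64169 W.


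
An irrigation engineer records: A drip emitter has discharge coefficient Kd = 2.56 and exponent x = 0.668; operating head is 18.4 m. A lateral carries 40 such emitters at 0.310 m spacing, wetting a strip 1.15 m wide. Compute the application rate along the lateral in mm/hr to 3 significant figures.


Approach: apply the emitter equation with a lateral mass balance, q = Kd*h^x; Q = n*q; rate = Q/(n*spacing*width).
Step 1 — single emitter flow (q = Kd*h^x):
  q = 2.56 * 18.4^0.668 = 17.912 L/hr
Step 2 — total lateral flow: Q = 40 * 17.912 = 716.47 L/hr
Step 3 — wetted area: A = 40 * 0.310 * 1.15 = 14.260 m^2
Step 4 — application rate: Q/A = 716.47/14.260 = 50.2 mm/hr
Therefore the application rate along the lateral = 50.2 mm/hr.


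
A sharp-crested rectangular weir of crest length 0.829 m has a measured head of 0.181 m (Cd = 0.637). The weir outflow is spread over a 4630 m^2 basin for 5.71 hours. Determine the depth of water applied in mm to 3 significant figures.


Approach: apply the rectangular weir equation with a volume-to-depth conversion, Q = (2/3)*Cd*L*sqrt(2g)*H^1.5; d = Q*t/A * 1000.
Step 1 — weir discharge:
  Q = (2/3)*0.637*0.829*sqrt(2*9.81)*0.181^1.5 = 0.12008 m^3/s
Step 2 — volume: V = 0.12008 * 5.71*3600 = 2468.4 m^3
Step 3 — depth: d = V/A * 1000 = 2468.4/4630 * 1000 = 533 mm
Therefore the depth of water applied = 533 mm.


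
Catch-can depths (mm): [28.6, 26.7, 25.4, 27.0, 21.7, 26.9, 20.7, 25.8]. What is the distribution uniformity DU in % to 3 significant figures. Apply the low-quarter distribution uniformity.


Approach: apply the low-quarter distribution uniformity, DU = (mean of lowest quarter of readings / overall mean)*100.
sorted lowest 2 of 8: [20.7, 21.7] -> mean = 21.200 mm
overall mean = 25.350 mm
DU = (21.200/25.350)*100 = 83.6 %
Therefore the distribution uniformity DU = 83.6 %.


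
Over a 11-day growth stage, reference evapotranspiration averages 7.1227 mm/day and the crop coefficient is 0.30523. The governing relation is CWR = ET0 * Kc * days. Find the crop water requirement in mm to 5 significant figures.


CWR = 7.1227 * 0.30523 * 11 = 23.915 mm
Therefore the crop water requirement = 23.915 mm.


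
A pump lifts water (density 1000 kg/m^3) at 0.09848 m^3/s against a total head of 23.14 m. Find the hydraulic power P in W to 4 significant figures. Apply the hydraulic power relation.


Approach: apply the hydraulic power relation, P = rho*g*Q*H.
P = 1000 * 9.81 * 0.09848 * 23.14 = 22360 W
Therefore the hydraulic power P = 22360 W.


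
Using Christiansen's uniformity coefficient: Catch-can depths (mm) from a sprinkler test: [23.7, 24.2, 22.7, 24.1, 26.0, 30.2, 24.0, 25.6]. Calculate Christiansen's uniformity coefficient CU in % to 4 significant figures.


Approach: apply Christiansen's uniformity coefficient, CU = (1 - mean_abs_deviation/mean)*100.
mean = 25.0625 mm
mean |d_i - mean| = 1.65313 mm
CU = (1 - 1.65313/25.0625)*100 = 93.40 %
Therefore Christiansen's uniformity coefficient CU = 93.40 %.


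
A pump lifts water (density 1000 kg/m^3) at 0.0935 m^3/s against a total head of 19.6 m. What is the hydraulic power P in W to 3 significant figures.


Approach: apply the hydraulic power relation, P = rho*g*Q*H.
P = 1000 * 9.81 * 0.0935 * 19.6 = 18000 W
Therefore the hydraulic power P = 18000 W.


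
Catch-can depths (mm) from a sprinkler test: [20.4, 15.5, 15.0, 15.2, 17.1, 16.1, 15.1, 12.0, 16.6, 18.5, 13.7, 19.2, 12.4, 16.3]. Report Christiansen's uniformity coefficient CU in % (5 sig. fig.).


Approach: apply Christiansen's uniformity coefficient, CU = (1 - mean_abs_deviation/mean)*100.
mean = 15.93571 mm
mean |d_i - mean| = 1.807143 mm
CU = (1 - 1.807143/15.93571)*100 = 88.660 %
Therefore Christiansen's uniformity coefficient CU = 88.660 %.


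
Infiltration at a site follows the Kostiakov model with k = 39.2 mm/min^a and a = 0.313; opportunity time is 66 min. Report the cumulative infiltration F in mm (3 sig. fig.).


Approach: apply the Kostiakov infiltration equation, F = k*t^a.
F = 39.2 * 66^0.313 = 145 mm
Therefore the cumulative infiltration F = 145 mm.


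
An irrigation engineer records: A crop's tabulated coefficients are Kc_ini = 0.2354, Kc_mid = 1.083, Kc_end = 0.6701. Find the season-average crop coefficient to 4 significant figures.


Approach: apply a simple seasonal average, Kc_avg = (Kc_ini + Kc_mid + Kc_end)/3.
Kc_avg = (0.2354 + 1.083 + 0.6701)/3 = 0.6628
Therefore the season-average crop coefficient = 0.6628.


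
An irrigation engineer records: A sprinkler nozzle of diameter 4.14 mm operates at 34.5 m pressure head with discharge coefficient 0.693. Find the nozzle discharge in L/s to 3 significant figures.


Approach: apply the orifice equation, Q = Cd*A*sqrt(2*g*h), A = pi*(d/2)^2.
A = pi*(4.14e-3/2)^2 = 1.3461e-05 m^2
Q = 0.693 * 1.3461e-05 * sqrt(2*9.81*34.5) * 1000 = 0.243 L/s
Therefore the nozzle discharge = 0.243 L/s.


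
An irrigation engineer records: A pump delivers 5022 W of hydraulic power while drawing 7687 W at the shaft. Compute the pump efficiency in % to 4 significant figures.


Approach: apply the efficiency ratio, eta = (P_out/P_in)*100.
eta = (5022 / 7687) * 100 = 65.33 %
Therefore the pump efficiency = 65.33 %.


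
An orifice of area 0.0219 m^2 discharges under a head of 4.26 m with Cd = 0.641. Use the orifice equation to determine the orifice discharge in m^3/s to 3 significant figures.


Approach: apply the orifice equation, Q = Cd*A*sqrt(2*g*h).
Q = 0.641 * 0.0219 * sqrt(2*9.81*4.26) = 0.128 m^3/s
Therefore the orifice discharge = 0.128 m^3/s.


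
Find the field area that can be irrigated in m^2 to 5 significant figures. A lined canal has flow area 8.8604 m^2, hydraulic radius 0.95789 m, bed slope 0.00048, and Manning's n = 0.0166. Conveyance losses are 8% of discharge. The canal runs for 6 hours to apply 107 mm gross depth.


Approach: apply Manning's equation with a conveyance and depth budget, Q = (1/n)*A*R^(2/3)*S^(1/2); Q_field = Q*(1-loss); Area = Q_field*t/(d/1000).
Step 1 — canal discharge (Manning's equation):
  Q = (1/0.0166) * 8.8604 * 0.95789^(2/3) * 0.00048^(1/2) = 11.36343 m^3/s
Step 2 — delivered flow: Q_field = 11.36343*(1 - 8/100) = 10.45436 m^3/s
Step 3 — volume delivered: V = 10.45436 * 6*3600 = 225814.2 m^3
Step 4 — area served: A = V / (depth/1000) = 225814.2 / 0.107 = 2110400 m^2
Therefore the field area that can be irrigated = 2110400 m^2.


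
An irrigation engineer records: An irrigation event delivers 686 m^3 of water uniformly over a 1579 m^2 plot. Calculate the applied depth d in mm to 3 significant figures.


Approach: apply depth from volume over area, d = (V/A)*1000.
d = (686 / 1579) * 1000 = 434 mm
Therefore the applied depth d = 434 mm.


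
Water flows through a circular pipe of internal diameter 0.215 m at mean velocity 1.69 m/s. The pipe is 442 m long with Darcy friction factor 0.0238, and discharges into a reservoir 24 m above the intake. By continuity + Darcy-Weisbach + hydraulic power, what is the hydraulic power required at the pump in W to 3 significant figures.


Approach: apply continuity + Darcy-Weisbach + hydraulic power, Q = A*v; hf = f*(L/D)*(v^2/(2g)); H = static + hf; P = rho*g*Q*H.
Step 1 — flow rate (continuity, Q = A*v):
  A = pi*(0.215/2)^2 = 0.036305 m^2
  Q = 0.036305 * 1.69 = 0.061356 m^3/s
Step 2 — friction head loss (Darcy-Weisbach):
  hf = 0.0238 * (442/0.215) * (1.69^2 / (2*9.81))
  hf = 7.1225 m
Step 3 — total head: H = 24 + 7.1225 = 31.123 m
Step 4 — hydraulic power (P = rho*g*Q*H):
  P = 1000 * 9.81 * 0.061356 * 31.123 = 18700 W
Therefore the hydraulic power required at the pump = 18700 W.


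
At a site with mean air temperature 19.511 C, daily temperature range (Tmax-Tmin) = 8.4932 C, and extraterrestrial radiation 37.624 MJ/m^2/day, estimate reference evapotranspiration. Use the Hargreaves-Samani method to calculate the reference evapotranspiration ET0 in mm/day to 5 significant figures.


Approach: apply the Hargreaves-Samani method, ET0 = 0.0023*(Tmean+17.8)*sqrt(Tmax-Tmin)*0.408*Ra.
ET0 = 0.0023*(19.511+17.8)*sqrt(8.4932)*0.408*37.624 = 3.8391 mm/day
Therefore the reference evapotranspiration ET0 = 3.8391 mm/day.


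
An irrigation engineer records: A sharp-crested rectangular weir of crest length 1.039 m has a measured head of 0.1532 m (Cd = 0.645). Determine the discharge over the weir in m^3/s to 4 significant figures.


Approach: apply the rectangular weir equation, Q = (2/3)*Cd*L*sqrt(2g)*H^1.5.
Q = (2/3)*0.645*1.039*sqrt(2*9.81)*0.1532^1.5 = 0.1187 m^3/s
Therefore the discharge over the weir = 0.1187 m^3/s.


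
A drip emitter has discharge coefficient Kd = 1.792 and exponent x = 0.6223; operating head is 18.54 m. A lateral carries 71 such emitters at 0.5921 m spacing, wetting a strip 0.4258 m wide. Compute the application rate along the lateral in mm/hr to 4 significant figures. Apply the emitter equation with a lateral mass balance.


Approach: apply the emitter equation with a lateral mass balance, q = Kd*h^x; Q = n*q; rate = Q/(n*spacing*width).
Step 1 — single emitter flow (q = Kd*h^x):
  q = 1.792 * 18.54^0.6223 = 11.0276 L/hr
Step 2 — total lateral flow: Q = 71 * 11.0276 = 782.963 L/hr
Step 3 — wetted area: A = 71 * 0.5921 * 0.4258 = 17.9002 m^2
Step 4 — application rate: Q/A = 782.963/17.9002 = 43.74 mm/hr
Therefore the application rate along the lateral = 43.74 mm/hr.


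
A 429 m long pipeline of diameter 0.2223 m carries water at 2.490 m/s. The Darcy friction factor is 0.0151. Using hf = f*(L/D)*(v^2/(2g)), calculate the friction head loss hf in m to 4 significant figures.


hf = 0.0151 * (429/0.2223) * (2.490^2 / (2*9.81))
hf = 9.209 m
Therefore the friction head loss hf = 9.209 m.


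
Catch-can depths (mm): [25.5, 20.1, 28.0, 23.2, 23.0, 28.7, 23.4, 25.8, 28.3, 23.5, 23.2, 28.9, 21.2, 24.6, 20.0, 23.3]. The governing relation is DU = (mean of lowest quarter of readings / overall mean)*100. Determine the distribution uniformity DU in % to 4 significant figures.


sorted lowest 4 of 16: [20.0, 20.1, 21.2, 23.0] -> mean = 21.0750 mm
overall mean = 24.4187 mm
DU = (21.0750/24.4187)*100 = 86.31 %
Therefore the distribution uniformity DU = 86.31 %.


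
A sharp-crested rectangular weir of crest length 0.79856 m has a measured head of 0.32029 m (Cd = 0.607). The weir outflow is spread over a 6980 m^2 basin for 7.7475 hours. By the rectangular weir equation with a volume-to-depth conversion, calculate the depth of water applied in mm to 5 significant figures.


Approach: apply the rectangular weir equation with a volume-to-depth conversion, Q = (2/3)*Cd*L*sqrt(2g)*H^1.5; d = Q*t/A * 1000.
Step 1 — weir discharge:
  Q = (2/3)*0.607*0.79856*sqrt(2*9.81)*0.32029^1.5 = 0.2594595 m^3/s
Step 2 — volume: V = 0.2594595 * 7.7475*3600 = 7236.585 m^3
Step 3 — depth: d = V/A * 1000 = 7236.585/6980 * 1000 = 1036.8 mm
Therefore the depth of water applied = 1036.8 mm.


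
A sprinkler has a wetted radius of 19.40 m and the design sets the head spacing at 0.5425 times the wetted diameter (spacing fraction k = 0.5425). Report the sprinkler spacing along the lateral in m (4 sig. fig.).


Approach: apply the sprinkler spacing rule (spacing as a fraction of wetted diameter), S = k*(2*R).
S = 0.5425 * (2 * 19.40) = 21.05 m
Therefore the sprinkler spacing along the lateral = 21.05 m.


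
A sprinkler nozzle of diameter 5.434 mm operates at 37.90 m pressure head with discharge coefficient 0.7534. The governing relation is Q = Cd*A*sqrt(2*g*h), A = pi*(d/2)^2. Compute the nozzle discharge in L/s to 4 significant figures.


A = pi*(5.434e-3/2)^2 = 2.31915e-05 m^2
Q = 0.7534 * 2.31915e-05 * sqrt(2*9.81*37.90) * 1000 = 0.4765 L/s
Therefore the nozzle discharge = 0.4765 L/s.


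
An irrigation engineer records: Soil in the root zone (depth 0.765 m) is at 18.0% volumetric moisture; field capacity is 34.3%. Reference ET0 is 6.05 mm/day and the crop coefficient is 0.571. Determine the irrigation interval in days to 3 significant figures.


Approach: apply soil-water budget scheduling, SMD = (FC-theta)/100*depth*1000; ETc = ET0*Kc; interval = SMD/ETc.
Step 1 — soil moisture deficit:
  SMD = (34.3 - 18.0)/100 * 0.765 * 1000 = 124.69 mm
Step 2 — daily crop ET (ETc = ET0*Kc):
  ETc = 6.05 * 0.571 = 3.4545 mm/day
Step 3 — irrigation interval (SMD/ETc):
  interval = 124.69 / 3.4545 = 36.1 days
Therefore the irrigation interval = 36.1 days.


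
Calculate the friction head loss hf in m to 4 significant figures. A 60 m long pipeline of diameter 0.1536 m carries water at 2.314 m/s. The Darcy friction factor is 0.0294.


Approach: apply the Darcy-Weisbach equation, hf = f*(L/D)*(v^2/(2g)).
hf = 0.0294 * (60/0.1536) * (2.314^2 / (2*9.81))
hf = 3.134 m
Therefore the friction head loss hf = 3.134 m.


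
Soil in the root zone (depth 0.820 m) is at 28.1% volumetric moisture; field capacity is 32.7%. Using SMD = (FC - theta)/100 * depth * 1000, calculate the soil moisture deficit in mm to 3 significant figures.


SMD = (32.7 - 28.1)/100 * 0.820 * 1000 = 37.7 mm
Therefore the soil moisture deficit = 37.7 mm.


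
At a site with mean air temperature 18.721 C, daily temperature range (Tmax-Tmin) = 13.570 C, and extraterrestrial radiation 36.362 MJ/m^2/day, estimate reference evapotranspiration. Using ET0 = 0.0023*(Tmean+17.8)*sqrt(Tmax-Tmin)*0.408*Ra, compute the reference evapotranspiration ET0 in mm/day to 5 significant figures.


ET0 = 0.0023*(18.721+17.8)*sqrt(13.570)*0.408*36.362 = 4.5906 mm/day
Therefore the reference evapotranspiration ET0 = 4.5906 mm/day.


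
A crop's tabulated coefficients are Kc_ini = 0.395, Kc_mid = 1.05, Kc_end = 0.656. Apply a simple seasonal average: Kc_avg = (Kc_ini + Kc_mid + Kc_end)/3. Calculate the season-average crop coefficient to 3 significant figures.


Kc_avg = (0.395 + 1.05 + 0.656)/3 = 0.700
Therefore the season-average crop coefficient = 0.700.


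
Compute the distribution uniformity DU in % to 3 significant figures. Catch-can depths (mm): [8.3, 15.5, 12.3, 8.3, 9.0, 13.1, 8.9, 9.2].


Approach: apply the low-quarter distribution uniformity, DU = (mean of lowest quarter of readings / overall mean)*100.
sorted lowest 2 of 8: [8.3, 8.3] -> mean = 8.3000 mm
overall mean = 10.575 mm
DU = (8.3000/10.575)*100 = 78.5 %
Therefore the distribution uniformity DU = 78.5 %.


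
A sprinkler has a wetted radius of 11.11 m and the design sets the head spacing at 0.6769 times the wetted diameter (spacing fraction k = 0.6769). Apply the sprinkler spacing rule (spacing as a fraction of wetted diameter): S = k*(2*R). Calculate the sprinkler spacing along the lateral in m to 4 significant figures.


S = 0.6769 * (2 * 11.11) = 15.04 m
Therefore the sprinkler spacing along the lateral = 15.04 m.


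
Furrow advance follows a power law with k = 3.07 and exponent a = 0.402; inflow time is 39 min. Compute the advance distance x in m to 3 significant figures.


Approach: apply the power-law advance function, x = k*t^a.
x = 3.07 * 39^0.402 = 13.4 m
Therefore the advance distance x = 13.4 m.


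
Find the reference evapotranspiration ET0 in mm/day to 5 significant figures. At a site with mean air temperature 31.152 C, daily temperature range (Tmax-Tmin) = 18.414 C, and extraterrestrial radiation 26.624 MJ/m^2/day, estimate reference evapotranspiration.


Approach: apply the Hargreaves-Samani method, ET0 = 0.0023*(Tmean+17.8)*sqrt(Tmax-Tmin)*0.408*Ra.
ET0 = 0.0023*(31.152+17.8)*sqrt(18.414)*0.408*26.624 = 5.2481 mm/day
Therefore the reference evapotranspiration ET0 = 5.2481 mm/day.


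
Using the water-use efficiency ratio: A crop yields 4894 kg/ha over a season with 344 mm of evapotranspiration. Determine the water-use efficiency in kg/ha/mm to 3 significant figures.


Approach: apply the water-use efficiency ratio, WUE = yield/ET.
WUE = 4894 / 344 = 14.2 kg/ha/mm
Therefore the water-use efficiency = 14.2 kg/ha/mm.


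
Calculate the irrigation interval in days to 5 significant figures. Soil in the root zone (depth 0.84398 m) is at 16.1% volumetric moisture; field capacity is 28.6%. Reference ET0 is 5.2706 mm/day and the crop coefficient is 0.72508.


Approach: apply soil-water budget scheduling, SMD = (FC-theta)/100*depth*1000; ETc = ET0*Kc; interval = SMD/ETc.
Step 1 — soil moisture deficit:
  SMD = (28.6 - 16.1)/100 * 0.84398 * 1000 = 105.4975 mm
Step 2 — daily crop ET (ETc = ET0*Kc):
  ETc = 5.2706 * 0.72508 = 3.821607 mm/day
Step 3 — irrigation interval (SMD/ETc):
  interval = 105.4975 / 3.821607 = 27.606 days
Therefore the irrigation interval = 27.606 days.


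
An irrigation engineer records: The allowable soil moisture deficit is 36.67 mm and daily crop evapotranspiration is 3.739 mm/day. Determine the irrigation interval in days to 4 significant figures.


Approach: apply the irrigation interval relation, interval = SMD / ETc.
interval = 36.67 / 3.739 = 9.807 days
Therefore the irrigation interval = 9.807 days.


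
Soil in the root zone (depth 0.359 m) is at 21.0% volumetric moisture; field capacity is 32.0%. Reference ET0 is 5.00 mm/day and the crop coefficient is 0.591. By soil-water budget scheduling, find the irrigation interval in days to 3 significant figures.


Approach: apply soil-water budget scheduling, SMD = (FC-theta)/100*depth*1000; ETc = ET0*Kc; interval = SMD/ETc.
Step 1 — soil moisture deficit:
  SMD = (32.0 - 21.0)/100 * 0.359 * 1000 = 39.490 mm
Step 2 — daily crop ET (ETc = ET0*Kc):
  ETc = 5.00 * 0.591 = 2.9550 mm/day
Step 3 — irrigation interval (SMD/ETc):
  interval = 39.490 / 2.9550 = 13.4 days
Therefore the irrigation interval = 13.4 days.


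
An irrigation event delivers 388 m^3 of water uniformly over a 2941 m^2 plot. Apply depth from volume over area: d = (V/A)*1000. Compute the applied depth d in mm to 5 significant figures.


d = (388 / 2941) * 1000 = 131.93 mm
Therefore the applied depth d = 131.93 mm.


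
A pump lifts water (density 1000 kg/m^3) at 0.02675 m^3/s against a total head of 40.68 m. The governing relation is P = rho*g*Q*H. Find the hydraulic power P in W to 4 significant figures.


P = 1000 * 9.81 * 0.02675 * 40.68 = 10680 W
Therefore the hydraulic power P = 10680 W.


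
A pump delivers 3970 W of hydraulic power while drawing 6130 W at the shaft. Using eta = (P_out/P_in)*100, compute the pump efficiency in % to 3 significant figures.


eta = (3970 / 6130) * 100 = 64.8 %
Therefore the pump efficiency = 64.8 %.


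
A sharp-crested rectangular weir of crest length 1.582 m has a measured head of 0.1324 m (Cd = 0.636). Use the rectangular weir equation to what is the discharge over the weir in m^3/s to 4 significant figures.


Approach: apply the rectangular weir equation, Q = (2/3)*Cd*L*sqrt(2g)*H^1.5.
Q = (2/3)*0.636*1.582*sqrt(2*9.81)*0.1324^1.5 = 0.1431 m^3/s
Therefore the discharge over the weir = 0.1431 m^3/s.


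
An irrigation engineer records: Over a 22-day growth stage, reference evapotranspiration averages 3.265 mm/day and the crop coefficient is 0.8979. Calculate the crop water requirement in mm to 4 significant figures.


Approach: apply the crop water requirement relation, CWR = ET0 * Kc * days.
CWR = 3.265 * 0.8979 * 22 = 64.50 mm
Therefore the crop water requirement = 64.50 mm.


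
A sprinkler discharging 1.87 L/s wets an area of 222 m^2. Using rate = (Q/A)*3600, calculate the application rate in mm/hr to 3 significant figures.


rate = (1.87 / 222) * 3600 = 30.3 mm/hr
Therefore the application rate = 30.3 mm/hr.


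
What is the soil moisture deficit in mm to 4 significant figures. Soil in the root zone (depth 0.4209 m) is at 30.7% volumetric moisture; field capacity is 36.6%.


Approach: apply the soil moisture deficit relation, SMD = (FC - theta)/100 * depth * 1000.
SMD = (36.6 - 30.7)/100 * 0.4209 * 1000 = 24.83 mm
Therefore the soil moisture deficit = 24.83 mm.


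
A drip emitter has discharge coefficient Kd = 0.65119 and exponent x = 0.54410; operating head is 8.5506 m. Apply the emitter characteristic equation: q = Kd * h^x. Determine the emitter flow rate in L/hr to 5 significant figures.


q = 0.65119 * 8.5506^0.54410 = 2.0932 L/hr
Therefore the emitter flow rate = 2.0932 L/hr.


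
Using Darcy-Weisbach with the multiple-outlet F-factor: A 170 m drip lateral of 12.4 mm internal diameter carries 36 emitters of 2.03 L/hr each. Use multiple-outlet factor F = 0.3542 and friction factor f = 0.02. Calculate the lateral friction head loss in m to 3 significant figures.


Approach: apply Darcy-Weisbach with the multiple-outlet F-factor, Q = n*q/(3600*1000) m^3/s; v = Q/A; hf = F*f*(L/D)*(v^2/(2g)).
Q = 36*2.03/(3600*1000) = 2.0300e-05 m^3/s
A = pi*(12.4e-3/2)^2 = 1.2076e-04 m^2, so v = Q/A = 0.16810 m/s
hf = 0.3542*0.02*(170/0.0124)*(0.16810^2/(2*9.81)) = 0.140 m
Therefore the lateral friction head loss = 0.140 m.


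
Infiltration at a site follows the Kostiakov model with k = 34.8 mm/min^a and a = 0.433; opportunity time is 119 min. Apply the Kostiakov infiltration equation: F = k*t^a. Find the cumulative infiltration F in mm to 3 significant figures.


F = 34.8 * 119^0.433 = 276 mm
Therefore the cumulative infiltration F = 276 mm.


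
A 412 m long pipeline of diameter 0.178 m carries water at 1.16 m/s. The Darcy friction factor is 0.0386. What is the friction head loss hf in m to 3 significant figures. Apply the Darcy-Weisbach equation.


Approach: apply the Darcy-Weisbach equation, hf = f*(L/D)*(v^2/(2g)).
hf = 0.0386 * (412/0.178) * (1.16^2 / (2*9.81))
hf = 6.13 m
Therefore the friction head loss hf = 6.13 m.


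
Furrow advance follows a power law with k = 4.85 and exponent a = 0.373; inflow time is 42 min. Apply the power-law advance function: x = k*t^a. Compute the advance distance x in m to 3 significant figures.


x = 4.85 * 42^0.373 = 19.6 m
Therefore the advance distance x = 19.6 m.


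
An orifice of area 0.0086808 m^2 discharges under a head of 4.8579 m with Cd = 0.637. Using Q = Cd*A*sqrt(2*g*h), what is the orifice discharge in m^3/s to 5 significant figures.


Q = 0.637 * 0.0086808 * sqrt(2*9.81*4.8579) = 0.053985 m^3/s
Therefore the orifice discharge = 0.053985 m^3/s.


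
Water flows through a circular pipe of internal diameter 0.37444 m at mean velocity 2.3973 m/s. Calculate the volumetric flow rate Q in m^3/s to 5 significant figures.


Approach: apply the continuity equation for pipe flow, Q = A * v with A = pi*(D/2)^2.
A = pi*(0.37444/2)^2 = 0.1101170 m^2
Q = 0.1101170 * 2.3973 = 0.26398 m^3/s
Therefore the volumetric flow rate Q = 0.26398 m^3/s.


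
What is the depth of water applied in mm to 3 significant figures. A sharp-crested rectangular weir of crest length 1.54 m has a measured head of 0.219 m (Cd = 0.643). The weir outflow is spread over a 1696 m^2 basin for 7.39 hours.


Approach: apply the rectangular weir equation with a volume-to-depth conversion, Q = (2/3)*Cd*L*sqrt(2g)*H^1.5; d = Q*t/A * 1000.
Step 1 — weir discharge:
  Q = (2/3)*0.643*1.54*sqrt(2*9.81)*0.219^1.5 = 0.29968 m^3/s
Step 2 — volume: V = 0.29968 * 7.39*3600 = 7972.7 m^3
Step 3 — depth: d = V/A * 1000 = 7972.7/1696 * 1000 = 4700 mm
Therefore the depth of water applied = 4700 mm.


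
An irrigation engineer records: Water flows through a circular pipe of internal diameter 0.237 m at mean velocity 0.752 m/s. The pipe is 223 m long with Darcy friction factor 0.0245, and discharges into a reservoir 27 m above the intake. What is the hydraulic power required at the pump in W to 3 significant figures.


Approach: apply continuity + Darcy-Weisbach + hydraulic power, Q = A*v; hf = f*(L/D)*(v^2/(2g)); H = static + hf; P = rho*g*Q*H.
Step 1 — flow rate (continuity, Q = A*v):
  A = pi*(0.237/2)^2 = 0.044115 m^2
  Q = 0.044115 * 0.752 = 0.033175 m^3/s
Step 2 — friction head loss (Darcy-Weisbach):
  hf = 0.0245 * (223/0.237) * (0.752^2 / (2*9.81))
  hf = 0.66445 m
Step 3 — total head: H = 27 + 0.66445 = 27.664 m
Step 4 — hydraulic power (P = rho*g*Q*H):
  P = 1000 * 9.81 * 0.033175 * 27.664 = 9000 W
Therefore the hydraulic power required at the pump = 9000 W.


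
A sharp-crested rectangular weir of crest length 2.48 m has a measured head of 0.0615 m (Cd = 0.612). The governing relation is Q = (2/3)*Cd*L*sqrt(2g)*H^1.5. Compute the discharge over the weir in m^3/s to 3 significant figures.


Q = (2/3)*0.612*2.48*sqrt(2*9.81)*0.0615^1.5 = 0.0684 m^3/s
Therefore the discharge over the weir = 0.0684 m^3/s.


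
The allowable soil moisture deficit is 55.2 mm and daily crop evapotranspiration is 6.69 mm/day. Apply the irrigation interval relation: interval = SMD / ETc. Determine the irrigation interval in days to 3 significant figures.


interval = 55.2 / 6.69 = 8.25 days
Therefore the irrigation interval = 8.25 days.


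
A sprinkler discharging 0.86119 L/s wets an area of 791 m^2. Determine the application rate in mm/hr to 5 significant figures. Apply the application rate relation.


Approach: apply the application rate relation, rate = (Q/A)*3600.
rate = (0.86119 / 791) * 3600 = 3.9194 mm/hr
Therefore the application rate = 3.9194 mm/hr.


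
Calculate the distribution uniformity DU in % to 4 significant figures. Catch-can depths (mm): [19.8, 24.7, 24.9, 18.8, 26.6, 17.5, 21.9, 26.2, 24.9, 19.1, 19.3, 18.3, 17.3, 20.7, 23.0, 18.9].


Approach: apply the low-quarter distribution uniformity, DU = (mean of lowest quarter of readings / overall mean)*100.
sorted lowest 4 of 16: [17.3, 17.5, 18.3, 18.8] -> mean = 17.9750 mm
overall mean = 21.3687 mm
DU = (17.9750/21.3687)*100 = 84.12 %
Therefore the distribution uniformity DU = 84.12 %.


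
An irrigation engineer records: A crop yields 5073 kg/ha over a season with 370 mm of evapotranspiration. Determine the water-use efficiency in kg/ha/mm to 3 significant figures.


Approach: apply the water-use efficiency ratio, WUE = yield/ET.
WUE = 5073 / 370 = 13.7 kg/ha/mm
Therefore the water-use efficiency = 13.7 kg/ha/mm.


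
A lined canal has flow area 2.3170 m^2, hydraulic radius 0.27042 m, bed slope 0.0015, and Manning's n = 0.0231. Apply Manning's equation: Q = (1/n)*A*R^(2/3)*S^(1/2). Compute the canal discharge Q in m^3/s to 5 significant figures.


Q = (1/0.0231) * 2.3170 * 0.27042^(2/3) * 0.0015^(1/2) = 1.6245 m^3/s
Therefore the canal discharge Q = 1.6245 m^3/s.


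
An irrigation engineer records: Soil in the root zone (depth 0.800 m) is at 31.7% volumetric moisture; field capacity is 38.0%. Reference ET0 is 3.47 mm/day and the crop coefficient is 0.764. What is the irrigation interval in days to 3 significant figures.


Approach: apply soil-water budget scheduling, SMD = (FC-theta)/100*depth*1000; ETc = ET0*Kc; interval = SMD/ETc.
Step 1 — soil moisture deficit:
  SMD = (38.0 - 31.7)/100 * 0.800 * 1000 = 50.400 mm
Step 2 — daily crop ET (ETc = ET0*Kc):
  ETc = 3.47 * 0.764 = 2.6511 mm/day
Step 3 — irrigation interval (SMD/ETc):
  interval = 50.400 / 2.6511 = 19.0 days
Therefore the irrigation interval = 19.0 days.


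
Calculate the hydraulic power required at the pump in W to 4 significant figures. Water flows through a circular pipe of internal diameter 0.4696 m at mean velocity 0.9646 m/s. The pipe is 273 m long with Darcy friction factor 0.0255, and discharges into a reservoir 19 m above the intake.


Approach: apply continuity + Darcy-Weisbach + hydraulic power, Q = A*v; hf = f*(L/D)*(v^2/(2g)); H = static + hf; P = rho*g*Q*H.
Step 1 — flow rate (continuity, Q = A*v):
  A = pi*(0.4696/2)^2 = 0.173199 m^2
  Q = 0.173199 * 0.9646 = 0.167068 m^3/s
Step 2 — friction head loss (Darcy-Weisbach):
  hf = 0.0255 * (273/0.4696) * (0.9646^2 / (2*9.81))
  hf = 0.703024 m
Step 3 — total head: H = 19 + 0.703024 = 19.7030 m
Step 4 — hydraulic power (P = rho*g*Q*H):
  P = 1000 * 9.81 * 0.167068 * 19.7030 = 32290 W
Therefore the hydraulic power required at the pump = 32290 W.


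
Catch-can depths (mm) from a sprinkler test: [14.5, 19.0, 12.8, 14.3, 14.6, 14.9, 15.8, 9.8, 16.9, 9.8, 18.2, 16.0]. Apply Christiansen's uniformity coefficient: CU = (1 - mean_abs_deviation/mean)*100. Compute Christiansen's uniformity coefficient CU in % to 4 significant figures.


mean = 14.7167 mm
mean |d_i - mean| = 2.08333 mm
CU = (1 - 2.08333/14.7167)*100 = 85.84 %
Therefore Christiansen's uniformity coefficient CU = 85.84 %.


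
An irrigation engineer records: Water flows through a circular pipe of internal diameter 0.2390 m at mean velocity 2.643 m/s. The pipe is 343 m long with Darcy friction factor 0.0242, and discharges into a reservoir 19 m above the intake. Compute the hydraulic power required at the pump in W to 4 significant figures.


Approach: apply continuity + Darcy-Weisbach + hydraulic power, Q = A*v; hf = f*(L/D)*(v^2/(2g)); H = static + hf; P = rho*g*Q*H.
Step 1 — flow rate (continuity, Q = A*v):
  A = pi*(0.2390/2)^2 = 0.0448627 m^2
  Q = 0.0448627 * 2.643 = 0.118572 m^3/s
Step 2 — friction head loss (Darcy-Weisbach):
  hf = 0.0242 * (343/0.2390) * (2.643^2 / (2*9.81))
  hf = 12.3654 m
Step 3 — total head: H = 19 + 12.3654 = 31.3654 m
Step 4 — hydraulic power (P = rho*g*Q*H):
  P = 1000 * 9.81 * 0.118572 * 31.3654 = 36480 W
Therefore the hydraulic power required at the pump = 36480 W.


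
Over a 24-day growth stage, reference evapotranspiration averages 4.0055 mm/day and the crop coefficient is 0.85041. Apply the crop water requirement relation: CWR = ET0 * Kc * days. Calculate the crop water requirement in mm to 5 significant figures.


CWR = 4.0055 * 0.85041 * 24 = 81.752 mm
Therefore the crop water requirement = 81.752 mm.


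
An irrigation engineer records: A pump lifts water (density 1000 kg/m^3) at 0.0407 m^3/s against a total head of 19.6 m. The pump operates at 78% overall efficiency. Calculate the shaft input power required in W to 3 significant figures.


Approach: apply hydraulic power then efficiency conversion, P = rho*g*Q*H; P_in = P/eta.
Step 1 — hydraulic power (P = rho*g*Q*H):
  P = 1000 * 9.81 * 0.0407 * 19.6 = 7825.6 W
Step 2 — input power: P_in = P/eta = 7825.6 / 0.78 = 10000 W
Therefore the shaft input power required = 10000 W.


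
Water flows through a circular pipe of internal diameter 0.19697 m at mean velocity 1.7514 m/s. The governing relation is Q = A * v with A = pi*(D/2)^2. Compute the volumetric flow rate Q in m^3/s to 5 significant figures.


A = pi*(0.19697/2)^2 = 0.03047123 m^2
Q = 0.03047123 * 1.7514 = 0.053367 m^3/s
Therefore the volumetric flow rate Q = 0.053367 m^3/s.


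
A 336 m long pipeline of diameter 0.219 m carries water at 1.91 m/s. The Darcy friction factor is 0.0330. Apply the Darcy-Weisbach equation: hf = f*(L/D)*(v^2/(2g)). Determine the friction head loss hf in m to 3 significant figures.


hf = 0.0330 * (336/0.219) * (1.91^2 / (2*9.81))
hf = 9.41 m
Therefore the friction head loss hf = 9.41 m.


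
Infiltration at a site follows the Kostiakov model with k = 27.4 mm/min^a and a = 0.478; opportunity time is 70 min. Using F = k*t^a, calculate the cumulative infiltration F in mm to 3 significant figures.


F = 27.4 * 70^0.478 = 209 mm
Therefore the cumulative infiltration F = 209 mm.


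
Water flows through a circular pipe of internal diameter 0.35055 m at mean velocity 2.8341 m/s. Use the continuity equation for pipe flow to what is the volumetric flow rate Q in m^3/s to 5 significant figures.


Approach: apply the continuity equation for pipe flow, Q = A * v with A = pi*(D/2)^2.
A = pi*(0.35055/2)^2 = 0.09651389 m^2
Q = 0.09651389 * 2.8341 = 0.27353 m^3/s
Therefore the volumetric flow rate Q = 0.27353 m^3/s.


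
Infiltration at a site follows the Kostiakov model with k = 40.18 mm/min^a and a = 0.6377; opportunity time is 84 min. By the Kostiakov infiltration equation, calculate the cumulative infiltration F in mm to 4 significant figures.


Approach: apply the Kostiakov infiltration equation, F = k*t^a.
F = 40.18 * 84^0.6377 = 677.8 mm
Therefore the cumulative infiltration F = 677.8 mm.


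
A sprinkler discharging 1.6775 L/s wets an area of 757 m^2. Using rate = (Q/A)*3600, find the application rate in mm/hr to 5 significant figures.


rate = (1.6775 / 757) * 3600 = 7.9775 mm/hr
Therefore the application rate = 7.9775 mm/hr.


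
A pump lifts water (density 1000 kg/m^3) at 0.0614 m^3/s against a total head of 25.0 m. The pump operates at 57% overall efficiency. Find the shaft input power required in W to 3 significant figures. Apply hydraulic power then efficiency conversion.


Approach: apply hydraulic power then efficiency conversion, P = rho*g*Q*H; P_in = P/eta.
Step 1 — hydraulic power (P = rho*g*Q*H):
  P = 1000 * 9.81 * 0.0614 * 25.0 = 15058 W
Step 2 — input power: P_in = P/eta = 15058 / 0.57 = 26400 W
Therefore the shaft input power required = 26400 W.


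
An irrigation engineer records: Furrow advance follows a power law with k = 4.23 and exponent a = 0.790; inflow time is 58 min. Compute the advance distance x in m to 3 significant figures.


Approach: apply the power-law advance function, x = k*t^a.
x = 4.23 * 58^0.790 = 105 m
Therefore the advance distance x = 105 m.


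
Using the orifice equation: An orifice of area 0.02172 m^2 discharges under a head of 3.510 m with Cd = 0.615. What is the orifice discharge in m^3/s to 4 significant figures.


Approach: apply the orifice equation, Q = Cd*A*sqrt(2*g*h).
Q = 0.615 * 0.02172 * sqrt(2*9.81*3.510) = 0.1109 m^3/s
Therefore the orifice discharge = 0.1109 m^3/s.


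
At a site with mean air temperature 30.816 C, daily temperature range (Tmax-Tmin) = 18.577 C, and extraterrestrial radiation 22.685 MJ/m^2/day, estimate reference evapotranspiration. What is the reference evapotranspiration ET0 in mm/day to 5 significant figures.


Approach: apply the Hargreaves-Samani method, ET0 = 0.0023*(Tmean+17.8)*sqrt(Tmax-Tmin)*0.408*Ra.
ET0 = 0.0023*(30.816+17.8)*sqrt(18.577)*0.408*22.685 = 4.4606 mm/day
Therefore the reference evapotranspiration ET0 = 4.4606 mm/day.


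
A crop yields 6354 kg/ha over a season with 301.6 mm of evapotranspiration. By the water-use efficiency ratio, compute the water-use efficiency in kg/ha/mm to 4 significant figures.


Approach: apply the water-use efficiency ratio, WUE = yield/ET.
WUE = 6354 / 301.6 = 21.07 kg/ha/mm
Therefore the water-use efficiency = 21.07 kg/ha/mm.


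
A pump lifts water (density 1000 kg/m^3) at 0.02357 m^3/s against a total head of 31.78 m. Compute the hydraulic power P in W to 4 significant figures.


Approach: apply the hydraulic power relation, P = rho*g*Q*H.
P = 1000 * 9.81 * 0.02357 * 31.78 = 7348 W
Therefore the hydraulic power P = 7348 W.


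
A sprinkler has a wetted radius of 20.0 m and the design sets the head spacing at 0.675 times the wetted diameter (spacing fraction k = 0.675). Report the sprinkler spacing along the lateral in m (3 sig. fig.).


Approach: apply the sprinkler spacing rule (spacing as a fraction of wetted diameter), S = k*(2*R).
S = 0.675 * (2 * 20.0) = 27.0 m
Therefore the sprinkler spacing along the lateral = 27.0 m.


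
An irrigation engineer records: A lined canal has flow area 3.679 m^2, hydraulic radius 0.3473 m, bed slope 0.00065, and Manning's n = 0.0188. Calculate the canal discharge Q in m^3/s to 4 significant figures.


Approach: apply Manning's equation, Q = (1/n)*A*R^(2/3)*S^(1/2).
Q = (1/0.0188) * 3.679 * 0.3473^(2/3) * 0.00065^(1/2) = 2.465 m^3/s
Therefore the canal discharge Q = 2.465 m^3/s.


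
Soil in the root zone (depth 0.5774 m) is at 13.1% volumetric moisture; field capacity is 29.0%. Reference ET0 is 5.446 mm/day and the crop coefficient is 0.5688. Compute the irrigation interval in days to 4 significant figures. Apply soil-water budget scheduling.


Approach: apply soil-water budget scheduling, SMD = (FC-theta)/100*depth*1000; ETc = ET0*Kc; interval = SMD/ETc.
Step 1 — soil moisture deficit:
  SMD = (29.0 - 13.1)/100 * 0.5774 * 1000 = 91.8066 mm
Step 2 — daily crop ET (ETc = ET0*Kc):
  ETc = 5.446 * 0.5688 = 3.09768 mm/day
Step 3 — irrigation interval (SMD/ETc):
  interval = 91.8066 / 3.09768 = 29.64 days
Therefore the irrigation interval = 29.64 days.


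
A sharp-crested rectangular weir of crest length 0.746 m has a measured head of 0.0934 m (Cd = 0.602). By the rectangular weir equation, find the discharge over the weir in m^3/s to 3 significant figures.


Approach: apply the rectangular weir equation, Q = (2/3)*Cd*L*sqrt(2g)*H^1.5.
Q = (2/3)*0.602*0.746*sqrt(2*9.81)*0.0934^1.5 = 0.0379 m^3/s
Therefore the discharge over the weir = 0.0379 m^3/s.


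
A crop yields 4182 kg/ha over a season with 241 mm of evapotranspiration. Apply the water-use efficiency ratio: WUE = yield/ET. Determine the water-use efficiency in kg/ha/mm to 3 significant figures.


WUE = 4182 / 241 = 17.4 kg/ha/mm
Therefore the water-use efficiency = 17.4 kg/ha/mm.


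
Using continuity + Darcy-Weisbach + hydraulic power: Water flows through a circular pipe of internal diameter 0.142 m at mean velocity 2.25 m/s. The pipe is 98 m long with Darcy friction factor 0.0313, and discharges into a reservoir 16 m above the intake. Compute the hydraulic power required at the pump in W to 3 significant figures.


Approach: apply continuity + Darcy-Weisbach + hydraulic power, Q = A*v; hf = f*(L/D)*(v^2/(2g)); H = static + hf; P = rho*g*Q*H.
Step 1 — flow rate (continuity, Q = A*v):
  A = pi*(0.142/2)^2 = 0.015837 m^2
  Q = 0.015837 * 2.25 = 0.035633 m^3/s
Step 2 — friction head loss (Darcy-Weisbach):
  hf = 0.0313 * (98/0.142) * (2.25^2 / (2*9.81))
  hf = 5.5738 m
Step 3 — total head: H = 16 + 5.5738 = 21.574 m
Step 4 — hydraulic power (P = rho*g*Q*H):
  P = 1000 * 9.81 * 0.035633 * 21.574 = 7540 W
Therefore the hydraulic power required at the pump = 7540 W.


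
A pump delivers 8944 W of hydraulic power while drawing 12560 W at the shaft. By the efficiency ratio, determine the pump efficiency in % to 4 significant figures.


Approach: apply the efficiency ratio, eta = (P_out/P_in)*100.
eta = (8944 / 12560) * 100 = 71.21 %
Therefore the pump efficiency = 71.21 %.


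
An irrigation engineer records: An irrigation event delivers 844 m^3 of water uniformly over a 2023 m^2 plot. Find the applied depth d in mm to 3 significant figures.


Approach: apply depth from volume over area, d = (V/A)*1000.
d = (844 / 2023) * 1000 = 417 mm
Therefore the applied depth d = 417 mm.


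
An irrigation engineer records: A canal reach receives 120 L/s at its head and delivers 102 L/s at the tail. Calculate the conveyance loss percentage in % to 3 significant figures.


Approach: apply the conveyance loss ratio, loss% = ((Q_head - Q_tail)/Q_head)*100.
loss = ((120 - 102)/120)*100 = 15.0 %
Therefore the conveyance loss percentage = 15.0 %.


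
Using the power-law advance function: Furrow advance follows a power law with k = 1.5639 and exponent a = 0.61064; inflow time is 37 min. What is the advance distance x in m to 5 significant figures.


Approach: apply the power-law advance function, x = k*t^a.
x = 1.5639 * 37^0.61064 = 14.185 m
Therefore the advance distance x = 14.185 m.
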